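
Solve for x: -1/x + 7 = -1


Subtract 7 from both sides: -1/x = -8
Multiply both sides by x: -1 = -8 * x
Divide by -8: x = 1/8

x = 1/8


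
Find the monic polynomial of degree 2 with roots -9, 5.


A monic polynomial with roots -9, 5 is:
p(x) = (x + 9)(x - 5)
After multiplying by (x + 9): x + 9
After multiplying by (x - 5): x^2 + 4x - 45

x^2 + 4x - 45


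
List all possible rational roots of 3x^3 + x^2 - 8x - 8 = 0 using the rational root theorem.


Rational root theorem: possible roots are ±p/q where:
  p divides the constant term (-8): p ∈ {1, 2, 4, 8}
  q divides the leading coefficient (3): q ∈ {1, 3}

All possible rational roots: -8, -4, -8/3, -2, -4/3, -1, -2/3, -1/3, 1/3, 2/3, 1, 4/3, 2, 8/3, 4, 8

-8, -4, -8/3, -2, -4/3, -1, -2/3, -1/3, 1/3, 2/3, 1, 4/3, 2, 8/3, 4, 8


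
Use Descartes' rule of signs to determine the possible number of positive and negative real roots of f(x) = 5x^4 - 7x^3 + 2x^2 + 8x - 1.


Descartes' rule of signs:

For positive roots, count sign changes in f(x) = 5x^4 - 7x^3 + 2x^2 + 8x - 1:
Signs of coefficients: +, -, +, +, -
Number of sign changes: 3
Possible positive real roots: 3, 1

For negative roots, examine f(-x) = 5x^4 + 7x^3 + 2x^2 - 8x - 1:
Signs of coefficients: +, +, +, -, -
Number of sign changes: 1
Possible negative real roots: 1

Positive roots: 3 or 1; Negative roots: 1


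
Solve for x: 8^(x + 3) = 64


Express both sides with the same base.
64 = 8^2
Since the bases match, equate exponents: x + 3 = 2
So x = 2 - (3) = -1

x = -1


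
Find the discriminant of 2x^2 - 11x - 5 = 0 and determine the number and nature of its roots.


For ax^2 + bx + c = 0, discriminant D = b^2 - 4ac
Here a = 2, b = -11, c = -5
D = (-11)^2 - 4(2)(-5) = 121 + 40 = 161

D = 161 > 0 but not a perfect square
The equation has 2 distinct real irrational roots.

Discriminant = 161, 2 distinct real irrational roots


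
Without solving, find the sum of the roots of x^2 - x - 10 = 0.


By Vieta's formulas for ax^2 + bx + c = 0:
  Sum of roots = -b/a
  Product of roots = c/a

Here a = 1, b = -1, c = -10
Sum = -(-1)/1 = 1
Product = -10/1 = -10

Sum = 1


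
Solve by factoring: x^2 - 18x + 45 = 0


We need two numbers that multiply to 45 and add to -18.
Those numbers are -3 and -15 (since (-3) * (-15) = 45 and (-3) + (-15) = -18).
So x^2 - 18x + 45 = (x - 3)(x - 15) = 0
Setting each factor to zero: x = 3 or x = 15

x = 3, x = 15


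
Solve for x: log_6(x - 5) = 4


Convert to exponential form: x - 5 = 6^4 = 1296
x = 1296 + 5 = 1301
Check: log_6(1301 - 5) = log_6(1296) = log_6(1296) = 4 ✓

x = 1301


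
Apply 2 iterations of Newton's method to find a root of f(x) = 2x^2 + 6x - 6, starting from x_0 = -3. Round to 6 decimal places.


Newton's method: x_(n+1) = x_n - f(x_n)/f'(x_n)
f(x) = 2x^2 + 6x - 6
f'(x) = 4x + 6

Iteration 1:
  f(-3.000000) = -6.000000
  f'(-3.000000) = -6.000000
  x_1 = -3.000000 - (-6.000000)/(-6.000000) = -4.000000

Iteration 2:
  f(-4.000000) = 2.000000
  f'(-4.000000) = -10.000000
  x_2 = -4.000000 - (2.000000)/(-10.000000) = -3.800000

x_2 = -3.800000


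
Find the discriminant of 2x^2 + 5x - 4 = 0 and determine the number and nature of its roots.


For ax^2 + bx + c = 0, discriminant D = b^2 - 4ac
Here a = 2, b = 5, c = -4
D = (5)^2 - 4(2)(-4) = 25 + 32 = 57

D = 57 > 0 but not a perfect square
The equation has 2 distinct real irrational roots.

Discriminant = 57, 2 distinct real irrational roots


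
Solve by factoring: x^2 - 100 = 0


We need two numbers that multiply to -100 and add to 0.
Those numbers are -10 and 10 (since (-10) * 10 = -100 and (-10) + 10 = 0).
So x^2 - 100 = (x - 10)(x + 10) = 0
Setting each factor to zero: x = 10 or x = -10

x = -10, x = 10


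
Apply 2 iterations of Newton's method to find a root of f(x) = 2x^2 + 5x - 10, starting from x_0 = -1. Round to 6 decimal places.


Newton's method: x_(n+1) = x_n - f(x_n)/f'(x_n)
f(x) = 2x^2 + 5x - 10
f'(x) = 4x + 5

Iteration 1:
  f(-1.000000) = -13.000000
  f'(-1.000000) = 1.000000
  x_1 = -1.000000 - (-13.000000)/(1.000000) = 12.000000

Iteration 2:
  f(12.000000) = 338.000000
  f'(12.000000) = 53.000000
  x_2 = 12.000000 - (338.000000)/(53.000000) = 5.622642

x_2 = 5.622642


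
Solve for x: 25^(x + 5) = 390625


Express both sides with the same base.
390625 = 25^4
Since the bases match, equate exponents: x + 5 = 4
So x = 4 - (5) = -1

x = -1


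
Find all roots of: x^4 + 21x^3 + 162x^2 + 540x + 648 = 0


Let p(x) = x^4 + 21x^3 + 162x^2 + 540x + 648. By the rational root theorem (leading coefficient 1), any rational root is an integer divisor of 648: try ±1, ±2, ... in turn.
Test x = 1: value = 1372 ≠ 0.
Test x = -1: value = 250 ≠ 0.
Test x = 2: value = 2560 ≠ 0.
Test x = -2: value = 64 ≠ 0.
Test x = 3: value = 4374 ≠ 0.
Test x = -3: value = 0 ✓, so (x + 3) is a factor.
Synthetic division by (x + 3): bring down 1; 1(-3) + 21 = 18; 18(-3) + 162 = 108; 108(-3) + 540 = 216; 216(-3) + 648 = 0 → quotient x^3 + 18x^2 + 108x + 216, remainder 0.
Continue with the quotient x^3 + 18x^2 + 108x + 216 (candidates must divide 216; re-test x = -3 first in case it repeats).
Test x = -3: value = 27 ≠ 0.
Test x = 4: value = 1000 ≠ 0.
Test x = -4: value = 8 ≠ 0.
Test x = 6: value = 1728 ≠ 0.
Test x = -6: value = 0 ✓, so (x + 6) is a factor.
Synthetic division by (x + 6): bring down 1; 1(-6) + 18 = 12; 12(-6) + 108 = 36; 36(-6) + 216 = 0 → quotient x^2 + 12x + 36, remainder 0.
Solve the quadratic x^2 + 12x + 36 = 0: discriminant = 12^2 - 4(1)(36) = 144 - 144 = 0.
Discriminant = 0, so a double root: x = -12/2 = -6.
Collecting all roots found:

x = -6 (multiplicity 3), x = -3


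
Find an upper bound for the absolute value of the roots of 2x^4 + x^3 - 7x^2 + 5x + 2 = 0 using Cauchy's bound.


Cauchy's bound: all roots r satisfy |r| <= 1 + max(|a_i/a_n|) for i = 0,...,n-1
where a_n is the leading coefficient.

Coefficients: [2, 1, -7, 5, 2]
Leading coefficient a_n = 2
Ratios |a_i/a_n|: 1/2, 7/2, 5/2, 1
Maximum ratio: 7/2
Cauchy's bound: |r| <= 1 + 7/2 = 9/2

Upper bound = 9/2


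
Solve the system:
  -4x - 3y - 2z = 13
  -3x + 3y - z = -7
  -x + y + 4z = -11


Using Cramer's rule. Expand each determinant along the first row.
D  = (-4)*[3*4 - (-1)*1] - (-3)*[(-3)*4 - (-1)*(-1)] + (-2)*[(-3)*1 - 3*(-1)]
  = (-4)*(13) - (-3)*(-13) + (-2)*(0) = -91
Dx = 13*[3*4 - (-1)*1] - (-3)*[(-7)*4 - (-1)*(-11)] + (-2)*[(-7)*1 - 3*(-11)]
  = 13*(13) - (-3)*(-39) + (-2)*(26) = 0
Dy = (-4)*[(-7)*4 - (-1)*(-11)] - 13*[(-3)*4 - (-1)*(-1)] + (-2)*[(-3)*(-11) - (-7)*(-1)]
  = (-4)*(-39) - 13*(-13) + (-2)*(26) = 273
Dz = (-4)*[3*(-11) - (-7)*1] - (-3)*[(-3)*(-11) - (-7)*(-1)] + 13*[(-3)*1 - 3*(-1)]
  = (-4)*(-26) - (-3)*(26) + 13*(0) = 182
x = Dx/D = 0/-91 = 0, y = Dy/D = 273/-91 = -3, z = Dz/D = 182/-91 = -2
Check eq1: (-4)(0) + (-3)(-3) + (-2)(-2) = 13 = 13 ✓
Check eq2: (-3)(0) + (3)(-3) + (-1)(-2) = -7 = -7 ✓
Check eq3: (-1)(0) + (1)(-3) + (4)(-2) = -11 = -11 ✓

x = 0, y = -3, z = -2


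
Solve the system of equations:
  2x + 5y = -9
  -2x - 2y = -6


Using Cramer's rule:
Determinant D = (2)(-2) - (-2)(5) = -4 + 10 = 6
Dx = (-9)(-2) - (-6)(5) = 18 + 30 = 48
Dy = (2)(-6) - (-2)(-9) = -12 - 18 = -30
x = Dx/D = 48/6 = 8
y = Dy/D = -30/6 = -5

x = 8, y = -5


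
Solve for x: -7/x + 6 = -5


Subtract 6 from both sides: -7/x = -11
Multiply both sides by x: -7 = -11 * x
Divide by -11: x = 7/11

x = 7/11


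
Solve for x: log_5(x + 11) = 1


Convert to exponential form: x + 11 = 5^1 = 5
x = 5 - 11 = -6
Check: log_5(-6 + 11) = log_5(5) = log_5(5) = 1 ✓

x = -6


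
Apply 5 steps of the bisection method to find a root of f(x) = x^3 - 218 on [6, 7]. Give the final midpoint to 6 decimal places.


f(x) = x^3 - 218
f(6) = -2 < 0
f(7) = 125 > 0

Step 1: midpoint = (6.000000 + 7.000000)/2 = 6.500000
  f(6.500000) = 56.625000
  f(mid) > 0, so root is in [6.000000, 6.500000]

Step 2: midpoint = (6.000000 + 6.500000)/2 = 6.250000
  f(6.250000) = 26.140625
  f(mid) > 0, so root is in [6.000000, 6.250000]

Step 3: midpoint = (6.000000 + 6.250000)/2 = 6.125000
  f(6.125000) = 11.783203
  f(mid) > 0, so root is in [6.000000, 6.125000]

Step 4: midpoint = (6.000000 + 6.125000)/2 = 6.062500
  f(6.062500) = 4.820557
  f(mid) > 0, so root is in [6.000000, 6.062500]

Step 5: midpoint = (6.000000 + 6.062500)/2 = 6.031250
  f(6.031250) = 1.392609
  f(mid) > 0, so root is in [6.000000, 6.031250]

midpoint = 6.031250


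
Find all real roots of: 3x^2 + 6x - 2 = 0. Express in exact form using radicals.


Using the quadratic formula: x = (-b ± sqrt(b^2 - 4ac)) / (2a)
Here a = 3, b = 6, c = -2
Discriminant = b^2 - 4ac = 6^2 - 4(3)(-2) = 36 + 24 = 60
Since discriminant = 60 > 0, there are two real roots.
x = (-6 ± 2*sqrt(15)) / 6
Simplifying: x = (-3 ± sqrt(15)) / 3
Numerically: x ≈ 0.2910 or x ≈ -2.2910

x = (-3 + sqrt(15)) / 3 or x = (-3 - sqrt(15)) / 3


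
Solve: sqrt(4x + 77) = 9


Square both sides: 4x + 77 = 9^2 = 81
4x = 81 - 77 = 4
x = 1
Check: sqrt(4*1 + 77) = sqrt(81) = 9 ✓

x = 1


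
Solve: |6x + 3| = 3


An absolute value equation |expr| = 3 gives two cases:
Case 1: 6x + 3 = 3
  6x = 0, so x = 0
Case 2: 6x + 3 = -3
  6x = -6, so x = -1

x = -1, x = 0


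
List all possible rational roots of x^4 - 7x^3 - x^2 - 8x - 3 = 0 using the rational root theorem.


Rational root theorem: possible roots are ±p/q where:
  p divides the constant term (-3): p ∈ {1, 3}
  q divides the leading coefficient (1): q ∈ {1}

All possible rational roots: -3, -1, 1, 3

-3, -1, 1, 3


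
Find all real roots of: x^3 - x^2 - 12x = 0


The constant term is 0, so x = 0 is a root. Factor out x:
  x(x^2 - x - 12) = 0
Solve the quadratic x^2 - x - 12 = 0: discriminant = (-1)^2 - 4(1)(-12) = 1 + 48 = 49.
sqrt(49) = 7, so x = (1 ± 7)/2: x = 4 or x = -3.

x = -3, x = 0, x = 4


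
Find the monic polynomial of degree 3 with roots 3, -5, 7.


A monic polynomial with roots 3, -5, 7 is:
p(x) = (x - 3)(x + 5)(x - 7)
After multiplying by (x - 3): x - 3
After multiplying by (x + 5): x^2 + 2x - 15
After multiplying by (x - 7): x^3 - 5x^2 - 29x + 105

x^3 - 5x^2 - 29x + 105


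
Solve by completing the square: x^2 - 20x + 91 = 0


Start: x^2 - 20x + 91 = 0
Move constant: x^2 - 20x = -91
Half of -20 is -10, squared is 100
Add 100 to both sides: x^2 - 20x + 100 = 9
(x - 10)^2 = 9
x - 10 = ±3
x = 10 + 3 = 13 or x = 10 - 3 = 7

x = 7, x = 13


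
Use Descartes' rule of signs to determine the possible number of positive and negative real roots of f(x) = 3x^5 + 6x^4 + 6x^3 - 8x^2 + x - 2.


Descartes' rule of signs:

For positive roots, count sign changes in f(x) = 3x^5 + 6x^4 + 6x^3 - 8x^2 + x - 2:
Signs of coefficients: +, +, +, -, +, -
Number of sign changes: 3
Possible positive real roots: 3, 1

For negative roots, examine f(-x) = -3x^5 + 6x^4 - 6x^3 - 8x^2 - x - 2:
Signs of coefficients: -, +, -, -, -, -
Number of sign changes: 2
Possible negative real roots: 2, 0

Positive roots: 3 or 1; Negative roots: 2 or 0


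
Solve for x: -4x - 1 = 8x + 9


Starting with: -4x - 1 = 8x + 9
Move all x terms to left: (-4 - 8)x = 9 + 1
Simplify: -12x = 10
Divide both sides by -12: x = -5/6

x = -5/6


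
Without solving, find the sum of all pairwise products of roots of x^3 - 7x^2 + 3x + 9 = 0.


By Vieta's formulas for x^3 + bx^2 + cx + d = 0:
  r1 + r2 + r3 = -b/a = 7
  r1*r2 + r1*r3 + r2*r3 = c/a = 3
  r1*r2*r3 = -d/a = -9


Sum of pairwise products = 3


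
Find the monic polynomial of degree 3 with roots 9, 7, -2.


A monic polynomial with roots 9, 7, -2 is:
p(x) = (x - 9)(x - 7)(x + 2)
After multiplying by (x - 9): x - 9
After multiplying by (x - 7): x^2 - 16x + 63
After multiplying by (x + 2): x^3 - 14x^2 + 31x + 126

x^3 - 14x^2 + 31x + 126


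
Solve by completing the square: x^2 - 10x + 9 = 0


Start: x^2 - 10x + 9 = 0
Move constant: x^2 - 10x = -9
Half of -10 is -5, squared is 25
Add 25 to both sides: x^2 - 10x + 25 = 16
(x - 5)^2 = 16
x - 5 = ±4
x = 5 + 4 = 9 or x = 5 - 4 = 1

x = 1, x = 9


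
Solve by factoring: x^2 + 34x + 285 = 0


We need two numbers that multiply to 285 and add to 34.
Those numbers are 19 and 15 (since 19 * 15 = 285 and 19 + 15 = 34).
So x^2 + 34x + 285 = (x + 19)(x + 15) = 0
Setting each factor to zero: x = -19 or x = -15

x = -19, x = -15


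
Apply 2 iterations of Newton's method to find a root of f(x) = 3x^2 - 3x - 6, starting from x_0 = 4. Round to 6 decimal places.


Newton's method: x_(n+1) = x_n - f(x_n)/f'(x_n)
f(x) = 3x^2 - 3x - 6
f'(x) = 6x - 3

Iteration 1:
  f(4.000000) = 30.000000
  f'(4.000000) = 21.000000
  x_1 = 4.000000 - (30.000000)/(21.000000) = 2.571429

Iteration 2:
  f(2.571429) = 6.122449
  f'(2.571429) = 12.428571
  x_2 = 2.571429 - (6.122449)/(12.428571) = 2.078818

x_2 = 2.078818


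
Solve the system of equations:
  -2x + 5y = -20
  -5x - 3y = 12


Using Cramer's rule:
Determinant D = (-2)(-3) - (-5)(5) = 6 + 25 = 31
Dx = (-20)(-3) - (12)(5) = 60 - 60 = 0
Dy = (-2)(12) - (-5)(-20) = -24 - 100 = -124
x = Dx/D = 0/31 = 0
y = Dy/D = -124/31 = -4

x = 0, y = -4


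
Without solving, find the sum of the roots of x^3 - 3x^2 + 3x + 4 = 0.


By Vieta's formulas for x^3 + bx^2 + cx + d = 0:
  r1 + r2 + r3 = -b/a = 3
  r1*r2 + r1*r3 + r2*r3 = c/a = 3
  r1*r2*r3 = -d/a = -4


Sum = 3


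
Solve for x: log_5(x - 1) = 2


Convert to exponential form: x - 1 = 5^2 = 25
x = 25 + 1 = 26
Check: log_5(26 - 1) = log_5(25) = log_5(25) = 2 ✓

x = 26


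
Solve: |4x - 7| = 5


An absolute value equation |expr| = 5 gives two cases:
Case 1: 4x - 7 = 5
  4x = 12, so x = 3
Case 2: 4x - 7 = -5
  4x = 2, so x = 1/2

x = 1/2, x = 3


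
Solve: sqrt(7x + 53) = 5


Square both sides: 7x + 53 = 5^2 = 25
7x = 25 - 53 = -28
x = -4
Check: sqrt(7*(-4) + 53) = sqrt(25) = 5 ✓

x = -4


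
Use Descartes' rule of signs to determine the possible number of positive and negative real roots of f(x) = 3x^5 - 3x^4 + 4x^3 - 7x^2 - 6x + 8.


Descartes' rule of signs:

For positive roots, count sign changes in f(x) = 3x^5 - 3x^4 + 4x^3 - 7x^2 - 6x + 8:
Signs of coefficients: +, -, +, -, -, +
Number of sign changes: 4
Possible positive real roots: 4, 2, 0

For negative roots, examine f(-x) = -3x^5 - 3x^4 - 4x^3 - 7x^2 + 6x + 8:
Signs of coefficients: -, -, -, -, +, +
Number of sign changes: 1
Possible negative real roots: 1

Positive roots: 4 or 2 or 0; Negative roots: 1


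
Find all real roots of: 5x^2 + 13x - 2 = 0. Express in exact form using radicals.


Using the quadratic formula: x = (-b ± sqrt(b^2 - 4ac)) / (2a)
Here a = 5, b = 13, c = -2
Discriminant = b^2 - 4ac = 13^2 - 4(5)(-2) = 169 + 40 = 209
Since discriminant = 209 > 0, there are two real roots.
x = (-13 ± sqrt(209)) / 10
Numerically: x ≈ 0.1457 or x ≈ -2.7457

x = (-13 + sqrt(209)) / 10 or x = (-13 - sqrt(209)) / 10


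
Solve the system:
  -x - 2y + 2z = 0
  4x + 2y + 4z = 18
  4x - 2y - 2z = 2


Using Cramer's rule. Expand each determinant along the first row.
D  = (-1)*[2*(-2) - 4*(-2)] - (-2)*[4*(-2) - 4*4] + 2*[4*(-2) - 2*4]
  = (-1)*(4) - (-2)*(-24) + 2*(-16) = -84
Dx = 0*[2*(-2) - 4*(-2)] - (-2)*[18*(-2) - 4*2] + 2*[18*(-2) - 2*2]
  = 0*(4) - (-2)*(-44) + 2*(-40) = -168
Dy = (-1)*[18*(-2) - 4*2] - 0*[4*(-2) - 4*4] + 2*[4*2 - 18*4]
  = (-1)*(-44) - 0*(-24) + 2*(-64) = -84
Dz = (-1)*[2*2 - 18*(-2)] - (-2)*[4*2 - 18*4] + 0*[4*(-2) - 2*4]
  = (-1)*(40) - (-2)*(-64) + 0*(-16) = -168
x = Dx/D = -168/-84 = 2, y = Dy/D = -84/-84 = 1, z = Dz/D = -168/-84 = 2
Check eq1: (-1)(2) + (-2)(1) + (2)(2) = 0 = 0 ✓
Check eq2: (4)(2) + (2)(1) + (4)(2) = 18 = 18 ✓
Check eq3: (4)(2) + (-2)(1) + (-2)(2) = 2 = 2 ✓

x = 2, y = 1, z = 2


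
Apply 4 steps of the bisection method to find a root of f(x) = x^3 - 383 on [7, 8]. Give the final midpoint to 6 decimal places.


f(x) = x^3 - 383
f(7) = -40 < 0
f(8) = 129 > 0

Step 1: midpoint = (7.000000 + 8.000000)/2 = 7.500000
  f(7.500000) = 38.875000
  f(mid) > 0, so root is in [7.000000, 7.500000]

Step 2: midpoint = (7.000000 + 7.500000)/2 = 7.250000
  f(7.250000) = -1.921875
  f(mid) < 0, so root is in [7.250000, 7.500000]

Step 3: midpoint = (7.250000 + 7.500000)/2 = 7.375000
  f(7.375000) = 18.130859
  f(mid) > 0, so root is in [7.250000, 7.375000]

Step 4: midpoint = (7.250000 + 7.375000)/2 = 7.312500
  f(7.312500) = 8.018799
  f(mid) > 0, so root is in [7.250000, 7.312500]

midpoint = 7.312500


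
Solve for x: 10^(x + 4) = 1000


Express both sides with the same base.
1000 = 10^3
Since the bases match, equate exponents: x + 4 = 3
So x = 3 - (4) = -1

x = -1


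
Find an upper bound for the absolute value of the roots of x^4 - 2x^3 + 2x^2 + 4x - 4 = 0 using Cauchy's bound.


Cauchy's bound: all roots r satisfy |r| <= 1 + max(|a_i/a_n|) for i = 0,...,n-1
where a_n is the leading coefficient.

Coefficients: [1, -2, 2, 4, -4]
Leading coefficient a_n = 1
Ratios |a_i/a_n|: 2, 2, 4, 4
Maximum ratio: 4
Cauchy's bound: |r| <= 1 + 4 = 5

Upper bound = 5


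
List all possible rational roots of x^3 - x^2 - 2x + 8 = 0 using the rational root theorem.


Rational root theorem: possible roots are ±p/q where:
  p divides the constant term (8): p ∈ {1, 2, 4, 8}
  q divides the leading coefficient (1): q ∈ {1}

All possible rational roots: -8, -4, -2, -1, 1, 2, 4, 8

-8, -4, -2, -1, 1, 2, 4, 8


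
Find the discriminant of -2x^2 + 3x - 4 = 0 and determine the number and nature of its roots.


For ax^2 + bx + c = 0, discriminant D = b^2 - 4ac
Here a = -2, b = 3, c = -4
D = (3)^2 - 4(-2)(-4) = 9 - 32 = -23

D = -23 < 0
The equation has no real roots (2 complex conjugate roots).

Discriminant = -23, no real roots (2 complex conjugate roots)


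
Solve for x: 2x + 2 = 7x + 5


Starting with: 2x + 2 = 7x + 5
Move all x terms to left: (2 - 7)x = 5 - 2
Simplify: -5x = 3
Divide both sides by -5: x = -3/5

x = -3/5


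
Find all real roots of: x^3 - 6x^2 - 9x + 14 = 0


Let p(x) = x^3 - 6x^2 - 9x + 14. By the rational root theorem (leading coefficient 1), any rational root is an integer divisor of 14: try ±1, ±2, ... in turn.
Test x = 1: value = 0 ✓, so (x - 1) is a factor.
Synthetic division by (x - 1): bring down 1; 1(1) - 6 = -5; (-5)(1) - 9 = -14; (-14)(1) + 14 = 0 → quotient x^2 - 5x - 14, remainder 0.
Solve the quadratic x^2 - 5x - 14 = 0: discriminant = (-5)^2 - 4(1)(-14) = 25 + 56 = 81.
sqrt(81) = 9, so x = (5 ± 9)/2: x = 7 or x = -2.

x = -2, x = 1, x = 7


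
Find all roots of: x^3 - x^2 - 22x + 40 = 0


Let p(x) = x^3 - x^2 - 22x + 40. By the rational root theorem (leading coefficient 1), any rational root is an integer divisor of 40: try ±1, ±2, ... in turn.
Test x = 1: value = 18 ≠ 0.
Test x = -1: value = 60 ≠ 0.
Test x = 2: value = 0 ✓, so (x - 2) is a factor.
Synthetic division by (x - 2): bring down 1; 1(2) - 1 = 1; 1(2) - 22 = -20; (-20)(2) + 40 = 0 → quotient x^2 + x - 20, remainder 0.
Solve the quadratic x^2 + x - 20 = 0: discriminant = 1^2 - 4(1)(-20) = 1 + 80 = 81.
sqrt(81) = 9, so x = (-1 ± 9)/2: x = 4 or x = -5.
Collecting all roots found:

x = -5, x = 2, x = 4


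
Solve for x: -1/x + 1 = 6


Subtract 1 from both sides: -1/x = 5
Multiply both sides by x: -1 = 5 * x
Divide by 5: x = -1/5

x = -1/5


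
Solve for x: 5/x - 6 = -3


Subtract -6 from both sides: 5/x = 3
Multiply both sides by x: 5 = 3 * x
Divide by 3: x = 5/3

x = 5/3


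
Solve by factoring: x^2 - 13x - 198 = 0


We need two numbers that multiply to -198 and add to -13.
Those numbers are -22 and 9 (since (-22) * 9 = -198 and (-22) + 9 = -13).
So x^2 - 13x - 198 = (x - 22)(x + 9) = 0
Setting each factor to zero: x = 22 or x = -9

x = -9, x = 22


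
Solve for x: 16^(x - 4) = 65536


Express both sides with the same base.
65536 = 16^4
Since the bases match, equate exponents: x - 4 = 4
So x = 4 - (-4) = 8

x = 8


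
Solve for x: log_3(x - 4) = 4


Convert to exponential form: x - 4 = 3^4 = 81
x = 81 + 4 = 85
Check: log_3(85 - 4) = log_3(81) = log_3(81) = 4 ✓

x = 85


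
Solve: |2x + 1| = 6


An absolute value equation |expr| = 6 gives two cases:
Case 1: 2x + 1 = 6
  2x = 5, so x = 5/2
Case 2: 2x + 1 = -6
  2x = -7, so x = -7/2

x = -7/2, x = 5/2


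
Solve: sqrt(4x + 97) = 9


Square both sides: 4x + 97 = 9^2 = 81
4x = 81 - 97 = -16
x = -4
Check: sqrt(4*(-4) + 97) = sqrt(81) = 9 ✓

x = -4


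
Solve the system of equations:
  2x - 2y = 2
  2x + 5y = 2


Using Cramer's rule:
Determinant D = (2)(5) - (2)(-2) = 10 + 4 = 14
Dx = (2)(5) - (2)(-2) = 10 + 4 = 14
Dy = (2)(2) - (2)(2) = 4 - 4 = 0
x = Dx/D = 14/14 = 1
y = Dy/D = 0/14 = 0

x = 1, y = 0


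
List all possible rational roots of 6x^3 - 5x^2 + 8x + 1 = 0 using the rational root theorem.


Rational root theorem: possible roots are ±p/q where:
  p divides the constant term (1): p ∈ {1}
  q divides the leading coefficient (6): q ∈ {1, 2, 3, 6}

All possible rational roots: -1, -1/2, -1/3, -1/6, 1/6, 1/3, 1/2, 1

-1, -1/2, -1/3, -1/6, 1/6, 1/3, 1/2, 1


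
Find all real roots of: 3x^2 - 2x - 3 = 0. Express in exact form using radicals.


Using the quadratic formula: x = (-b ± sqrt(b^2 - 4ac)) / (2a)
Here a = 3, b = -2, c = -3
Discriminant = b^2 - 4ac = (-2)^2 - 4(3)(-3) = 4 + 36 = 40
Since discriminant = 40 > 0, there are two real roots.
x = (2 ± 2*sqrt(10)) / 6
Simplifying: x = (1 ± sqrt(10)) / 3
Numerically: x ≈ 1.3874 or x ≈ -0.7208

x = (1 + sqrt(10)) / 3 or x = (1 - sqrt(10)) / 3


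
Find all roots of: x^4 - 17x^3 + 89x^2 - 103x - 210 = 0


Let p(x) = x^4 - 17x^3 + 89x^2 - 103x - 210. By the rational root theorem (leading coefficient 1), any rational root is an integer divisor of 210: try ±1, ±2, ... in turn.
Test x = 1: value = -240 ≠ 0.
Test x = -1: value = 0 ✓, so (x + 1) is a factor.
Synthetic division by (x + 1): bring down 1; 1(-1) - 17 = -18; (-18)(-1) + 89 = 107; 107(-1) - 103 = -210; (-210)(-1) - 210 = 0 → quotient x^3 - 18x^2 + 107x - 210, remainder 0.
Continue with the quotient x^3 - 18x^2 + 107x - 210 (candidates must divide 210; re-test x = -1 first in case it repeats).
Test x = -1: value = -336 ≠ 0.
Test x = 2: value = -60 ≠ 0.
Test x = -2: value = -504 ≠ 0.
Test x = 3: value = -24 ≠ 0.
Test x = -3: value = -720 ≠ 0.
Test x = 5: value = 0 ✓, so (x - 5) is a factor.
Synthetic division by (x - 5): bring down 1; 1(5) - 18 = -13; (-13)(5) + 107 = 42; 42(5) - 210 = 0 → quotient x^2 - 13x + 42, remainder 0.
Solve the quadratic x^2 - 13x + 42 = 0: discriminant = (-13)^2 - 4(1)(42) = 169 - 168 = 1.
sqrt(1) = 1, so x = (13 ± 1)/2: x = 7 or x = 6.
Collecting all roots found:

x = -1, x = 5, x = 6, x = 7


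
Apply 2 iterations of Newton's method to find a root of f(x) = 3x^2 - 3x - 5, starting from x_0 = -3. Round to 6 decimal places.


Newton's method: x_(n+1) = x_n - f(x_n)/f'(x_n)
f(x) = 3x^2 - 3x - 5
f'(x) = 6x - 3

Iteration 1:
  f(-3.000000) = 31.000000
  f'(-3.000000) = -21.000000
  x_1 = -3.000000 - (31.000000)/(-21.000000) = -1.523810

Iteration 2:
  f(-1.523810) = 6.537415
  f'(-1.523810) = -12.142857
  x_2 = -1.523810 - (6.537415)/(-12.142857) = -0.985434

x_2 = -0.985434


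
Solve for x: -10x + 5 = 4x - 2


Starting with: -10x + 5 = 4x - 2
Move all x terms to left: (-10 - 4)x = -2 - 5
Simplify: -14x = -7
Divide both sides by -14: x = 1/2

x = 1/2


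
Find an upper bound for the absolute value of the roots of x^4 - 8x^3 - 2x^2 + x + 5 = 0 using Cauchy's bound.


Cauchy's bound: all roots r satisfy |r| <= 1 + max(|a_i/a_n|) for i = 0,...,n-1
where a_n is the leading coefficient.

Coefficients: [1, -8, -2, 1, 5]
Leading coefficient a_n = 1
Ratios |a_i/a_n|: 8, 2, 1, 5
Maximum ratio: 8
Cauchy's bound: |r| <= 1 + 8 = 9

Upper bound = 9


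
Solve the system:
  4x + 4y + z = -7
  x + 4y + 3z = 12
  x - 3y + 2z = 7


Using Cramer's rule. Expand each determinant along the first row.
D  = 4*[4*2 - 3*(-3)] - 4*[1*2 - 3*1] + 1*[1*(-3) - 4*1]
  = 4*(17) - 4*(-1) + 1*(-7) = 65
Dx = (-7)*[4*2 - 3*(-3)] - 4*[12*2 - 3*7] + 1*[12*(-3) - 4*7]
  = (-7)*(17) - 4*(3) + 1*(-64) = -195
Dy = 4*[12*2 - 3*7] - (-7)*[1*2 - 3*1] + 1*[1*7 - 12*1]
  = 4*(3) - (-7)*(-1) + 1*(-5) = 0
Dz = 4*[4*7 - 12*(-3)] - 4*[1*7 - 12*1] + (-7)*[1*(-3) - 4*1]
  = 4*(64) - 4*(-5) + (-7)*(-7) = 325
x = Dx/D = -195/65 = -3, y = Dy/D = 0/65 = 0, z = Dz/D = 325/65 = 5
Check eq1: (4)(-3) + (4)(0) + (1)(5) = -7 = -7 ✓
Check eq2: (1)(-3) + (4)(0) + (3)(5) = 12 = 12 ✓
Check eq3: (1)(-3) + (-3)(0) + (2)(5) = 7 = 7 ✓

x = -3, y = 0, z = 5


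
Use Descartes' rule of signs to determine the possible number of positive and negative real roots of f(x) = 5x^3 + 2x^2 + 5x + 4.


Descartes' rule of signs:

For positive roots, count sign changes in f(x) = 5x^3 + 2x^2 + 5x + 4:
Signs of coefficients: +, +, +, +
Number of sign changes: 0
Possible positive real roots: 0

For negative roots, examine f(-x) = -5x^3 + 2x^2 - 5x + 4:
Signs of coefficients: -, +, -, +
Number of sign changes: 3
Possible negative real roots: 3, 1

Positive roots: 0; Negative roots: 3 or 1


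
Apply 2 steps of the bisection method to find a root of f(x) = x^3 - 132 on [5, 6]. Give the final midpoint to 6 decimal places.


f(x) = x^3 - 132
f(5) = -7 < 0
f(6) = 84 > 0

Step 1: midpoint = (5.000000 + 6.000000)/2 = 5.500000
  f(5.500000) = 34.375000
  f(mid) > 0, so root is in [5.000000, 5.500000]

Step 2: midpoint = (5.000000 + 5.500000)/2 = 5.250000
  f(5.250000) = 12.703125
  f(mid) > 0, so root is in [5.000000, 5.250000]

midpoint = 5.250000


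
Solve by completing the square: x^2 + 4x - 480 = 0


Start: x^2 + 4x - 480 = 0
Move constant: x^2 + 4x = 480
Half of 4 is 2, squared is 4
Add 4 to both sides: x^2 + 4x + 4 = 484
(x + 2)^2 = 484
x + 2 = ±22
x = -2 + 22 = 20 or x = -2 - 22 = -24

x = -24, x = 20


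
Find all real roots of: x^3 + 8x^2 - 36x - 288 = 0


Let p(x) = x^3 + 8x^2 - 36x - 288. By the rational root theorem (leading coefficient 1), any rational root is an integer divisor of 288: try ±1, ±2, ... in turn.
Test x = 1: value = -315 ≠ 0.
Test x = -1: value = -245 ≠ 0.
Test x = 2: value = -320 ≠ 0.
Test x = -2: value = -192 ≠ 0.
Test x = 3: value = -297 ≠ 0.
Test x = -3: value = -135 ≠ 0.
Test x = 4: value = -240 ≠ 0.
Test x = -4: value = -80 ≠ 0.
Test x = 6: value = 0 ✓, so (x - 6) is a factor.
Synthetic division by (x - 6): bring down 1; 1(6) + 8 = 14; 14(6) - 36 = 48; 48(6) - 288 = 0 → quotient x^2 + 14x + 48, remainder 0.
Solve the quadratic x^2 + 14x + 48 = 0: discriminant = 14^2 - 4(1)(48) = 196 - 192 = 4.
sqrt(4) = 2, so x = (-14 ± 2)/2: x = -6 or x = -8.

x = -8, x = -6, x = 6


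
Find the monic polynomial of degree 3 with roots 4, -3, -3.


A monic polynomial with roots 4, -3, -3 is:
p(x) = (x - 4)(x + 3)(x + 3)
After multiplying by (x - 4): x - 4
After multiplying by (x + 3): x^2 - x - 12
After multiplying by (x + 3): x^3 + 2x^2 - 15x - 36

x^3 + 2x^2 - 15x - 36


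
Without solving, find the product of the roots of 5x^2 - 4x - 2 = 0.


By Vieta's formulas for ax^2 + bx + c = 0:
  Sum of roots = -b/a
  Product of roots = c/a

Here a = 5, b = -4, c = -2
Sum = -(-4)/5 = 4/5
Product = -2/5 = -2/5

Product = -2/5


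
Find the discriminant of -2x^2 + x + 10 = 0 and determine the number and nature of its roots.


For ax^2 + bx + c = 0, discriminant D = b^2 - 4ac
Here a = -2, b = 1, c = 10
D = (1)^2 - 4(-2)(10) = 1 + 80 = 81

D = 81 > 0 and is a perfect square (sqrt = 9)
The equation has 2 distinct real rational roots.

Discriminant = 81, 2 distinct real rational roots


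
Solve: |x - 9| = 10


An absolute value equation |expr| = 10 gives two cases:
Case 1: x - 9 = 10
  x = 19, so x = 19
Case 2: x - 9 = -10
  x = -1, so x = -1

x = -1, x = 19


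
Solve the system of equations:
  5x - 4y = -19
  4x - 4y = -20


Using Cramer's rule:
Determinant D = (5)(-4) - (4)(-4) = -20 + 16 = -4
Dx = (-19)(-4) - (-20)(-4) = 76 - 80 = -4
Dy = (5)(-20) - (4)(-19) = -100 + 76 = -24
x = Dx/D = -4/-4 = 1
y = Dy/D = -24/-4 = 6

x = 1, y = 6


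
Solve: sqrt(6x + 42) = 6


Square both sides: 6x + 42 = 6^2 = 36
6x = 36 - 42 = -6
x = -1
Check: sqrt(6*(-1) + 42) = sqrt(36) = 6 ✓

x = -1


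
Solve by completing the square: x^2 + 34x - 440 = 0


Start: x^2 + 34x - 440 = 0
Move constant: x^2 + 34x = 440
Half of 34 is 17, squared is 289
Add 289 to both sides: x^2 + 34x + 289 = 729
(x + 17)^2 = 729
x + 17 = ±27
x = -17 + 27 = 10 or x = -17 - 27 = -44

x = -44, x = 10


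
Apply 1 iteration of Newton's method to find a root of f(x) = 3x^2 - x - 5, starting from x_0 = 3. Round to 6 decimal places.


Newton's method: x_(n+1) = x_n - f(x_n)/f'(x_n)
f(x) = 3x^2 - x - 5
f'(x) = 6x - 1

Iteration 1:
  f(3.000000) = 19.000000
  f'(3.000000) = 17.000000
  x_1 = 3.000000 - (19.000000)/(17.000000) = 1.882353

x_1 = 1.882353


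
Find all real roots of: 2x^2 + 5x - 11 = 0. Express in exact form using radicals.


Using the quadratic formula: x = (-b ± sqrt(b^2 - 4ac)) / (2a)
Here a = 2, b = 5, c = -11
Discriminant = b^2 - 4ac = 5^2 - 4(2)(-11) = 25 + 88 = 113
Since discriminant = 113 > 0, there are two real roots.
x = (-5 ± sqrt(113)) / 4
Numerically: x ≈ 1.4075 or x ≈ -3.9075

x = (-5 + sqrt(113)) / 4 or x = (-5 - sqrt(113)) / 4


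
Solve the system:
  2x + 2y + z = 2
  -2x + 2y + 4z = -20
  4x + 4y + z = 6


Using Cramer's rule. Expand each determinant along the first row.
D  = 2*[2*1 - 4*4] - 2*[(-2)*1 - 4*4] + 1*[(-2)*4 - 2*4]
  = 2*(-14) - 2*(-18) + 1*(-16) = -8
Dx = 2*[2*1 - 4*4] - 2*[(-20)*1 - 4*6] + 1*[(-20)*4 - 2*6]
  = 2*(-14) - 2*(-44) + 1*(-92) = -32
Dy = 2*[(-20)*1 - 4*6] - 2*[(-2)*1 - 4*4] + 1*[(-2)*6 - (-20)*4]
  = 2*(-44) - 2*(-18) + 1*(68) = 16
Dz = 2*[2*6 - (-20)*4] - 2*[(-2)*6 - (-20)*4] + 2*[(-2)*4 - 2*4]
  = 2*(92) - 2*(68) + 2*(-16) = 16
x = Dx/D = -32/-8 = 4, y = Dy/D = 16/-8 = -2, z = Dz/D = 16/-8 = -2
Check eq1: (2)(4) + (2)(-2) + (1)(-2) = 2 = 2 ✓
Check eq2: (-2)(4) + (2)(-2) + (4)(-2) = -20 = -20 ✓
Check eq3: (4)(4) + (4)(-2) + (1)(-2) = 6 = 6 ✓

x = 4, y = -2, z = -2


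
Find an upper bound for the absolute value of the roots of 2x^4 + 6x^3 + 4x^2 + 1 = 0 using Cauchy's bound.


Cauchy's bound: all roots r satisfy |r| <= 1 + max(|a_i/a_n|) for i = 0,...,n-1
where a_n is the leading coefficient.

Coefficients: [2, 6, 4, 0, 1]
Leading coefficient a_n = 2
Ratios |a_i/a_n|: 3, 2, 0, 1/2
Maximum ratio: 3
Cauchy's bound: |r| <= 1 + 3 = 4

Upper bound = 4


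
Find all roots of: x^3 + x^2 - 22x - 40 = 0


Let p(x) = x^3 + x^2 - 22x - 40. By the rational root theorem (leading coefficient 1), any rational root is an integer divisor of 40: try ±1, ±2, ... in turn.
Test x = 1: value = -60 ≠ 0.
Test x = -1: value = -18 ≠ 0.
Test x = 2: value = -72 ≠ 0.
Test x = -2: value = 0 ✓, so (x + 2) is a factor.
Synthetic division by (x + 2): bring down 1; 1(-2) + 1 = -1; (-1)(-2) - 22 = -20; (-20)(-2) - 40 = 0 → quotient x^2 - x - 20, remainder 0.
Solve the quadratic x^2 - x - 20 = 0: discriminant = (-1)^2 - 4(1)(-20) = 1 + 80 = 81.
sqrt(81) = 9, so x = (1 ± 9)/2: x = 5 or x = -4.
Collecting all roots found:

x = -4, x = -2, x = 5


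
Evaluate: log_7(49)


We need the exponent such that 7^? = 49
7^2 = 49
Therefore log_7(49) = 2

2


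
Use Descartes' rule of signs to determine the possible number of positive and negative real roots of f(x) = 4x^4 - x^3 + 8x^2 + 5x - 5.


Descartes' rule of signs:

For positive roots, count sign changes in f(x) = 4x^4 - x^3 + 8x^2 + 5x - 5:
Signs of coefficients: +, -, +, +, -
Number of sign changes: 3
Possible positive real roots: 3, 1

For negative roots, examine f(-x) = 4x^4 + x^3 + 8x^2 - 5x - 5:
Signs of coefficients: +, +, +, -, -
Number of sign changes: 1
Possible negative real roots: 1

Positive roots: 3 or 1; Negative roots: 1


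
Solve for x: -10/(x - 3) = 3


Multiply both sides by (x - 3): -10 = 3(x - 3)
Distribute: -10 = 3x - 9
3x = -10 + 9 = -1
x = -1/3

x = -1/3


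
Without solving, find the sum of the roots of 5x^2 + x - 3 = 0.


By Vieta's formulas for ax^2 + bx + c = 0:
  Sum of roots = -b/a
  Product of roots = c/a

Here a = 5, b = 1, c = -3
Sum = -(1)/5 = -1/5
Product = -3/5 = -3/5

Sum = -1/5


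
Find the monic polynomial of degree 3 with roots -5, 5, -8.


A monic polynomial with roots -5, 5, -8 is:
p(x) = (x + 5)(x - 5)(x + 8)
After multiplying by (x + 5): x + 5
After multiplying by (x - 5): x^2 - 25
After multiplying by (x + 8): x^3 + 8x^2 - 25x - 200

x^3 + 8x^2 - 25x - 200


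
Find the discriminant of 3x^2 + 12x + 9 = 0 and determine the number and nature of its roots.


For ax^2 + bx + c = 0, discriminant D = b^2 - 4ac
Here a = 3, b = 12, c = 9
D = (12)^2 - 4(3)(9) = 144 - 108 = 36

D = 36 > 0 and is a perfect square (sqrt = 6)
The equation has 2 distinct real rational roots.

Discriminant = 36, 2 distinct real rational roots


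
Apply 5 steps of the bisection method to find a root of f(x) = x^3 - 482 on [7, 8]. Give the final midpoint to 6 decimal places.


f(x) = x^3 - 482
f(7) = -139 < 0
f(8) = 30 > 0

Step 1: midpoint = (7.000000 + 8.000000)/2 = 7.500000
  f(7.500000) = -60.125000
  f(mid) < 0, so root is in [7.500000, 8.000000]

Step 2: midpoint = (7.500000 + 8.000000)/2 = 7.750000
  f(7.750000) = -16.515625
  f(mid) < 0, so root is in [7.750000, 8.000000]

Step 3: midpoint = (7.750000 + 8.000000)/2 = 7.875000
  f(7.875000) = 6.373047
  f(mid) > 0, so root is in [7.750000, 7.875000]

Step 4: midpoint = (7.750000 + 7.875000)/2 = 7.812500
  f(7.812500) = -5.162842
  f(mid) < 0, so root is in [7.812500, 7.875000]

Step 5: midpoint = (7.812500 + 7.875000)/2 = 7.843750
  f(7.843750) = 0.582123
  f(mid) > 0, so root is in [7.812500, 7.843750]

midpoint = 7.843750


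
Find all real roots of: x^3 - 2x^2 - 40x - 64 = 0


Let p(x) = x^3 - 2x^2 - 40x - 64. By the rational root theorem (leading coefficient 1), any rational root is an integer divisor of 64: try ±1, ±2, ... in turn.
Test x = 1: value = -105 ≠ 0.
Test x = -1: value = -27 ≠ 0.
Test x = 2: value = -144 ≠ 0.
Test x = -2: value = 0 ✓, so (x + 2) is a factor.
Synthetic division by (x + 2): bring down 1; 1(-2) - 2 = -4; (-4)(-2) - 40 = -32; (-32)(-2) - 64 = 0 → quotient x^2 - 4x - 32, remainder 0.
Solve the quadratic x^2 - 4x - 32 = 0: discriminant = (-4)^2 - 4(1)(-32) = 16 + 128 = 144.
sqrt(144) = 12, so x = (4 ± 12)/2: x = 8 or x = -4.

x = -4, x = -2, x = 8


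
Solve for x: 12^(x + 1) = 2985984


Express both sides with the same base.
2985984 = 12^6
Since the bases match, equate exponents: x + 1 = 6
So x = 6 - (1) = 5

x = 5


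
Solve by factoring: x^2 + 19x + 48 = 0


We need two numbers that multiply to 48 and add to 19.
Those numbers are 3 and 16 (since 3 * 16 = 48 and 3 + 16 = 19).
So x^2 + 19x + 48 = (x + 3)(x + 16) = 0
Setting each factor to zero: x = -3 or x = -16

x = -16, x = -3


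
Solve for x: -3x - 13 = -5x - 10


Starting with: -3x - 13 = -5x - 10
Move all x terms to left: (-3 + 5)x = -10 + 13
Simplify: 2x = 3
Divide both sides by 2: x = 3/2

x = 3/2


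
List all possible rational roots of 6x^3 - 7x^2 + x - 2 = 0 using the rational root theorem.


Rational root theorem: possible roots are ±p/q where:
  p divides the constant term (-2): p ∈ {1, 2}
  q divides the leading coefficient (6): q ∈ {1, 2, 3, 6}

All possible rational roots: -2, -1, -2/3, -1/2, -1/3, -1/6, 1/6, 1/3, 1/2, 2/3, 1, 2

-2, -1, -2/3, -1/2, -1/3, -1/6, 1/6, 1/3, 1/2, 2/3, 1, 2


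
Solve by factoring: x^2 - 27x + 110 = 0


We need two numbers that multiply to 110 and add to -27.
Those numbers are -5 and -22 (since (-5) * (-22) = 110 and (-5) + (-22) = -27).
So x^2 - 27x + 110 = (x - 5)(x - 22) = 0
Setting each factor to zero: x = 5 or x = 22

x = 5, x = 22


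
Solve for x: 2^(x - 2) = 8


Express both sides with the same base.
8 = 2^3
Since the bases match, equate exponents: x - 2 = 3
So x = 3 - (-2) = 5

x = 5


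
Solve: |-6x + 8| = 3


An absolute value equation |expr| = 3 gives two cases:
Case 1: -6x + 8 = 3
  -6x = -5, so x = 5/6
Case 2: -6x + 8 = -3
  -6x = -11, so x = 11/6

x = 5/6, x = 11/6


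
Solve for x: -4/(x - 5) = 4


Multiply both sides by (x - 5): -4 = 4(x - 5)
Distribute: -4 = 4x - 20
4x = -4 + 20 = 16
x = 4

x = 4


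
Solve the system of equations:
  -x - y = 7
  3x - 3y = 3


Using Cramer's rule:
Determinant D = (-1)(-3) - (3)(-1) = 3 + 3 = 6
Dx = (7)(-3) - (3)(-1) = -21 + 3 = -18
Dy = (-1)(3) - (3)(7) = -3 - 21 = -24
x = Dx/D = -18/6 = -3
y = Dy/D = -24/6 = -4

x = -3, y = -4


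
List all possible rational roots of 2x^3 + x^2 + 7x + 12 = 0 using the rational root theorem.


Rational root theorem: possible roots are ±p/q where:
  p divides the constant term (12): p ∈ {1, 2, 3, 4, 6, 12}
  q divides the leading coefficient (2): q ∈ {1, 2}

All possible rational roots: -12, -6, -4, -3, -2, -3/2, -1, -1/2, 1/2, 1, 3/2, 2, 3, 4, 6, 12

-12, -6, -4, -3, -2, -3/2, -1, -1/2, 1/2, 1, 3/2, 2, 3, 4, 6, 12


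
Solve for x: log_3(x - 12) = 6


Convert to exponential form: x - 12 = 3^6 = 729
x = 729 + 12 = 741
Check: log_3(741 - 12) = log_3(729) = log_3(729) = 6 ✓

x = 741


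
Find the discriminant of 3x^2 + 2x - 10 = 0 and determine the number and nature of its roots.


For ax^2 + bx + c = 0, discriminant D = b^2 - 4ac
Here a = 3, b = 2, c = -10
D = (2)^2 - 4(3)(-10) = 4 + 120 = 124

D = 124 > 0 but not a perfect square
The equation has 2 distinct real irrational roots.

Discriminant = 124, 2 distinct real irrational roots


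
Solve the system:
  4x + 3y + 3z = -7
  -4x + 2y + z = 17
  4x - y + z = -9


Using Cramer's rule. Expand each determinant along the first row.
D  = 4*[2*1 - 1*(-1)] - 3*[(-4)*1 - 1*4] + 3*[(-4)*(-1) - 2*4]
  = 4*(3) - 3*(-8) + 3*(-4) = 24
Dx = (-7)*[2*1 - 1*(-1)] - 3*[17*1 - 1*(-9)] + 3*[17*(-1) - 2*(-9)]
  = (-7)*(3) - 3*(26) + 3*(1) = -96
Dy = 4*[17*1 - 1*(-9)] - (-7)*[(-4)*1 - 1*4] + 3*[(-4)*(-9) - 17*4]
  = 4*(26) - (-7)*(-8) + 3*(-32) = -48
Dz = 4*[2*(-9) - 17*(-1)] - 3*[(-4)*(-9) - 17*4] + (-7)*[(-4)*(-1) - 2*4]
  = 4*(-1) - 3*(-32) + (-7)*(-4) = 120
x = Dx/D = -96/24 = -4, y = Dy/D = -48/24 = -2, z = Dz/D = 120/24 = 5
Check eq1: (4)(-4) + (3)(-2) + (3)(5) = -7 = -7 ✓
Check eq2: (-4)(-4) + (2)(-2) + (1)(5) = 17 = 17 ✓
Check eq3: (4)(-4) + (-1)(-2) + (1)(5) = -9 = -9 ✓

x = -4, y = -2, z = 5


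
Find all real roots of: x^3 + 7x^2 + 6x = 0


The constant term is 0, so x = 0 is a root. Factor out x:
  x(x^2 + 7x + 6) = 0
Solve the quadratic x^2 + 7x + 6 = 0: discriminant = 7^2 - 4(1)(6) = 49 - 24 = 25.
sqrt(25) = 5, so x = (-7 ± 5)/2: x = -1 or x = -6.

x = -6, x = -1, x = 0


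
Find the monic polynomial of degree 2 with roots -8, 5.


A monic polynomial with roots -8, 5 is:
p(x) = (x + 8)(x - 5)
After multiplying by (x + 8): x + 8
After multiplying by (x - 5): x^2 + 3x - 40

x^2 + 3x - 40


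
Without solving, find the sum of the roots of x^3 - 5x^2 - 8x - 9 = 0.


By Vieta's formulas for x^3 + bx^2 + cx + d = 0:
  r1 + r2 + r3 = -b/a = 5
  r1*r2 + r1*r3 + r2*r3 = c/a = -8
  r1*r2*r3 = -d/a = 9


Sum = 5


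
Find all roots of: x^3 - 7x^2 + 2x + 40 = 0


Let p(x) = x^3 - 7x^2 + 2x + 40. By the rational root theorem (leading coefficient 1), any rational root is an integer divisor of 40: try ±1, ±2, ... in turn.
Test x = 1: value = 36 ≠ 0.
Test x = -1: value = 30 ≠ 0.
Test x = 2: value = 24 ≠ 0.
Test x = -2: value = 0 ✓, so (x + 2) is a factor.
Synthetic division by (x + 2): bring down 1; 1(-2) - 7 = -9; (-9)(-2) + 2 = 20; 20(-2) + 40 = 0 → quotient x^2 - 9x + 20, remainder 0.
Solve the quadratic x^2 - 9x + 20 = 0: discriminant = (-9)^2 - 4(1)(20) = 81 - 80 = 1.
sqrt(1) = 1, so x = (9 ± 1)/2: x = 5 or x = 4.
Collecting all roots found:

x = -2, x = 4, x = 5


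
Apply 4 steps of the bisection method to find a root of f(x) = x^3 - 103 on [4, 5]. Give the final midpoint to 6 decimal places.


f(x) = x^3 - 103
f(4) = -39 < 0
f(5) = 22 > 0

Step 1: midpoint = (4.000000 + 5.000000)/2 = 4.500000
  f(4.500000) = -11.875000
  f(mid) < 0, so root is in [4.500000, 5.000000]

Step 2: midpoint = (4.500000 + 5.000000)/2 = 4.750000
  f(4.750000) = 4.171875
  f(mid) > 0, so root is in [4.500000, 4.750000]

Step 3: midpoint = (4.500000 + 4.750000)/2 = 4.625000
  f(4.625000) = -4.068359
  f(mid) < 0, so root is in [4.625000, 4.750000]

Step 4: midpoint = (4.625000 + 4.750000)/2 = 4.687500
  f(4.687500) = -0.003174
  f(mid) < 0, so root is in [4.687500, 4.750000]

midpoint = 4.687500
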